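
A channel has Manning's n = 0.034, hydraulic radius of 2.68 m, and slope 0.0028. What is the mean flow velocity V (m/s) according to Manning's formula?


Manning's equation gives V = (1/n) * R^(2/3) * S^(1/2).
First, compute R^(2/3) = 2.68^(2/3) = 1.9294.
Next, S^(1/2) = 0.0028^(1/2) = 0.052915.
Then 1/n = 1/0.034 = 29.41.
V = 29.41 * 1.9294 * 0.052915 = 3.0028 m/s.

3.0028


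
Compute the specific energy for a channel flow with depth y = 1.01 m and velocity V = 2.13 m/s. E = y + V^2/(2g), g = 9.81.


Specific energy E = y + V^2/(2g).
Velocity head = V^2/(2g) = 2.13^2 / (2*9.81) = 4.5369 / 19.62 = 0.2312 m.
E = 1.01 + 0.2312 = 1.2412 m.

1.2412


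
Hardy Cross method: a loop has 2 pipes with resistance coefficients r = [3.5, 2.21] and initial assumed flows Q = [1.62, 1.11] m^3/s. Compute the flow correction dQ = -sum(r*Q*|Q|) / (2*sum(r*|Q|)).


Numerator terms (r*Q*|Q|): 3.5*1.62*|1.62| = 9.1854; 2.21*1.11*|1.11| = 2.7229.
Sum of numerator = 11.9083.
Denominator terms (r*|Q|): 3.5*|1.62| = 5.67; 2.21*|1.11| = 2.4531.
2 * sum of denominator = 2 * 8.1231 = 16.2462.
dQ = -11.9083 / 16.2462 = -0.733 m^3/s.

-0.733


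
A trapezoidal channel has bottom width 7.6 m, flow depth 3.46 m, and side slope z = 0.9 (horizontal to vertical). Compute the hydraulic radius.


For a trapezoidal section with side slope z:
A = (b + z*y)*y = (7.6 + 0.9*3.46)*3.46 = 37.07 m^2.
P = b + 2*y*sqrt(1 + z^2) = 7.6 + 2*3.46*sqrt(1 + 0.9^2) = 16.91 m.
R = A/P = 37.07 / 16.91 = 2.1922 m.

2.1922


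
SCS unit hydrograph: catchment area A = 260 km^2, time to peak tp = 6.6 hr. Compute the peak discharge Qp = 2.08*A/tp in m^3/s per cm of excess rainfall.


SCS formula: Qp = 2.08 * A / tp.
Qp = 2.08 * 260 / 6.6
   = 540.8 / 6.6
   = 81.94 m^3/s per cm.

81.94


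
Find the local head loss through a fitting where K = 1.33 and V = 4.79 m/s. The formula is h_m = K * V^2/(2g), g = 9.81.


Minor loss formula: h_m = K * V^2/(2g).
V^2 = 4.79^2 = 22.9441.
V^2/(2g) = 22.9441 / 19.62 = 1.1694 m.
h_m = 1.33 * 1.1694 = 1.5553 m.

1.5553


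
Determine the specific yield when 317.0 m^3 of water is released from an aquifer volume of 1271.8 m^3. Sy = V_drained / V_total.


Specific yield Sy = Volume drained / Total volume.
Sy = 317.0 / 1271.8
   = 0.2493.

0.2493


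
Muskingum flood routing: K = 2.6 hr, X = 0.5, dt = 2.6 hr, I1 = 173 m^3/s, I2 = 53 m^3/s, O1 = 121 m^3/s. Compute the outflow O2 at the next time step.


Muskingum coefficients:
denom = 2*K*(1-X) + dt = 2*2.6*(1-0.5) + 2.6 = 5.2.
C0 = (dt - 2*K*X)/denom = (2.6 - 2*2.6*0.5)/5.2 = 0.0.
C1 = (dt + 2*K*X)/denom = (2.6 + 2*2.6*0.5)/5.2 = 1.0.
C2 = (2*K*(1-X) - dt)/denom = 0.0.
O2 = C0*I2 + C1*I1 + C2*O1
   = 0.0*53 + 1.0*173 + 0.0*121
   = 173.0 m^3/s.

173.0


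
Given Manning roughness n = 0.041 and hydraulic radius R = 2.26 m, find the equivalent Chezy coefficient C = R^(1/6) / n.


The Chezy coefficient relates to Manning's n through C = R^(1/6) / n.
R^(1/6) = 2.26^(1/6) = 1.145561.
C = 1.145561 / 0.041 = 27.94 m^(1/2)/s.

27.94


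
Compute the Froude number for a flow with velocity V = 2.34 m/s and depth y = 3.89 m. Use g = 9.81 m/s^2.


The Froude number is defined as Fr = V / sqrt(g*y).
g*y = 9.81 * 3.89 = 38.1609.
sqrt(g*y) = sqrt(38.1609) = 6.1775.
Fr = 2.34 / 6.1775 = 0.3788.

0.3788


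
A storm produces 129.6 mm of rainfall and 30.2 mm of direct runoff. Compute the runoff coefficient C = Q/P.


The runoff coefficient C = runoff depth / rainfall depth.
C = 30.2 / 129.6
  = 0.233.

0.233


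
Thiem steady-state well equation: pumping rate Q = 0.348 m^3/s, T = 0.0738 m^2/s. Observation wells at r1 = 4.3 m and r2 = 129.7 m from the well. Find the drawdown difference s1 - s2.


Thiem equation: s1 - s2 = Q/(2*pi*T) * ln(r2/r1).
ln(r2/r1) = ln(129.7/4.3) = 3.4066.
Q/(2*pi*T) = 0.348 / (2*pi*0.0738) = 0.348 / 0.4637 = 0.7505.
s1 - s2 = 0.7505 * 3.4066 = 2.5566 m.

2.5566


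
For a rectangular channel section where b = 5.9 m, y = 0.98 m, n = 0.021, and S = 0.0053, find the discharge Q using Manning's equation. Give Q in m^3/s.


For a rectangular channel, the cross-sectional area A = b * y = 5.9 * 0.98 = 5.78 m^2.
The wetted perimeter P = b + 2y = 5.9 + 2*0.98 = 7.86 m.
Hydraulic radius R = A/P = 5.78/7.86 = 0.7356 m.
Velocity V = (1/n)*R^(2/3)*S^(1/2) = (1/0.021)*0.7356^(2/3)*0.0053^(1/2) = 2.825 m/s.
Discharge Q = A * V = 5.78 * 2.825 = 16.334 m^3/s.

16.334


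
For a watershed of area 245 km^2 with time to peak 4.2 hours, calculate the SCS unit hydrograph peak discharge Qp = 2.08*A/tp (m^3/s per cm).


SCS formula: Qp = 2.08 * A / tp.
Qp = 2.08 * 245 / 4.2
   = 509.6 / 4.2
   = 121.33 m^3/s per cm.

121.33


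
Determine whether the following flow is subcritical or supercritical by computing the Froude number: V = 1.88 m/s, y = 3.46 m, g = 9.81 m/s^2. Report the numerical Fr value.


The Froude number is defined as Fr = V / sqrt(g*y).
g*y = 9.81 * 3.46 = 33.9426.
sqrt(g*y) = sqrt(33.9426) = 5.826.
Fr = 1.88 / 5.826 = 0.3227.
Since Fr < 1, the flow is subcritical.

0.3227


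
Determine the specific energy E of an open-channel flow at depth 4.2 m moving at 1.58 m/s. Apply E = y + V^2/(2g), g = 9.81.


Specific energy E = y + V^2/(2g).
Velocity head = V^2/(2g) = 1.58^2 / (2*9.81) = 2.4964 / 19.62 = 0.1272 m.
E = 4.2 + 0.1272 = 4.3272 m.

4.3272


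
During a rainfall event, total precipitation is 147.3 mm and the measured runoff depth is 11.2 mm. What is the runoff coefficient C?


The runoff coefficient C = runoff depth / rainfall depth.
C = 11.2 / 147.3
  = 0.076.

0.076


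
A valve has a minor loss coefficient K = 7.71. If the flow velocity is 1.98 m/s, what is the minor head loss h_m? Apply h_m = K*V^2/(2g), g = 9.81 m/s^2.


Minor loss formula: h_m = K * V^2/(2g).
V^2 = 1.98^2 = 3.9204.
V^2/(2g) = 3.9204 / 19.62 = 0.1998 m.
h_m = 7.71 * 0.1998 = 1.5406 m.

1.5406


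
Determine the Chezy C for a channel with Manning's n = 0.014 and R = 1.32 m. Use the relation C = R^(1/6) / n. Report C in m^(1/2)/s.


The Chezy coefficient relates to Manning's n through C = R^(1/6) / n.
R^(1/6) = 1.32^(1/6) = 1.047359.
C = 1.047359 / 0.014 = 74.81 m^(1/2)/s.

74.81


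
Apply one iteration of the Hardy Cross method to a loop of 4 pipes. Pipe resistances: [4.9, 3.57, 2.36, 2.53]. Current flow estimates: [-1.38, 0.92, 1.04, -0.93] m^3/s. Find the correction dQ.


Numerator terms (r*Q*|Q|): 4.9*-1.38*|-1.38| = -9.3316; 3.57*0.92*|0.92| = 3.0216; 2.36*1.04*|1.04| = 2.5526; 2.53*-0.93*|-0.93| = -2.1882.
Sum of numerator = -5.9455.
Denominator terms (r*|Q|): 4.9*|-1.38| = 6.762; 3.57*|0.92| = 3.2844; 2.36*|1.04| = 2.4544; 2.53*|-0.93| = 2.3529.
2 * sum of denominator = 2 * 14.8537 = 29.7074.
dQ = --5.9455 / 29.7074 = 0.2001 m^3/s.

0.2001


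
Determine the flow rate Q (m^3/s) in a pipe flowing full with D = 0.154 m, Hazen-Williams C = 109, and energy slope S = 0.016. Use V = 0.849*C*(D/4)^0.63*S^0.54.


For a full circular pipe, R = D/4 = 0.154/4 = 0.0385 m.
V = 0.849 * 109 * 0.0385^0.63 * 0.016^0.54
  = 0.849 * 109 * 0.128481 * 0.107207
  = 1.2747 m/s.
Pipe area A = pi*D^2/4 = pi*0.154^2/4 = 0.0186 m^2.
Q = A * V = 0.0186 * 1.2747 = 0.0237 m^3/s.

0.0237


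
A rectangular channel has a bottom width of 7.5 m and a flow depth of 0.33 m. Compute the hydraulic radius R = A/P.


For a rectangular section:
Flow area A = b * y = 7.5 * 0.33 = 2.48 m^2.
Wetted perimeter P = b + 2y = 7.5 + 2*0.33 = 8.16 m.
Hydraulic radius R = A/P = 2.48 / 8.16 = 0.3033 m.

0.3033


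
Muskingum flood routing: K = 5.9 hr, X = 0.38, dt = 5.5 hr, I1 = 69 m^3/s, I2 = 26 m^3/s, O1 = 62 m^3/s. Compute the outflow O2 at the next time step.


Muskingum coefficients:
denom = 2*K*(1-X) + dt = 2*5.9*(1-0.38) + 5.5 = 12.816.
C0 = (dt - 2*K*X)/denom = (5.5 - 2*5.9*0.38)/12.816 = 0.0793.
C1 = (dt + 2*K*X)/denom = (5.5 + 2*5.9*0.38)/12.816 = 0.779.
C2 = (2*K*(1-X) - dt)/denom = 0.1417.
O2 = C0*I2 + C1*I1 + C2*O1
   = 0.0793*26 + 0.779*69 + 0.1417*62
   = 64.6 m^3/s.

64.6


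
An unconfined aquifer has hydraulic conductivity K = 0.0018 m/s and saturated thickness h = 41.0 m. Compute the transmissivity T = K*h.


Transmissivity is defined as T = K * h.
T = 0.0018 * 41.0
  = 0.0738 m^2/s.

0.0738


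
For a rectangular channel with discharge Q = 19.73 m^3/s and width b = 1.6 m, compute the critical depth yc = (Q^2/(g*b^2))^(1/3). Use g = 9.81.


Using yc = (Q^2 / (g * b^2))^(1/3):
Q^2 = 19.73^2 = 389.27.
g * b^2 = 9.81 * 1.6^2 = 9.81 * 2.56 = 25.11.
Q^2 / (g*b^2) = 389.27 / 25.11 = 15.5026.
yc = 15.5026^(1/3) = 2.4933 m.

2.4933


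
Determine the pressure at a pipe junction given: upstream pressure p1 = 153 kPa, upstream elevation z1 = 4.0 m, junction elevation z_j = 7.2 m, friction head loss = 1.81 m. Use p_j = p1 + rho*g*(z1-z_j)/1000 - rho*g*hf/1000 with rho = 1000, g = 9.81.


Junction pressure: p_j = p1 + rho*g*(z1 - z_j)/1000 - rho*g*hf/1000.
Elevation term = 1000*9.81*(4.0 - 7.2)/1000 = -31.392 kPa.
Friction term = 1000*9.81*1.81/1000 = 17.756 kPa.
p_j = 153 + -31.392 - 17.756 = 103.85 kPa.

103.85


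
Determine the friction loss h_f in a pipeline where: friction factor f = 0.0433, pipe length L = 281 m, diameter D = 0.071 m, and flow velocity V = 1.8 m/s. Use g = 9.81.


Darcy-Weisbach equation: h_f = f * (L/D) * V^2/(2g).
f * L/D = 0.0433 * 281/0.071 = 171.3704.
V^2/(2g) = 1.8^2 / (2*9.81) = 3.24 / 19.62 = 0.1651 m.
h_f = 171.3704 * 0.1651 = 28.3 m.

28.3


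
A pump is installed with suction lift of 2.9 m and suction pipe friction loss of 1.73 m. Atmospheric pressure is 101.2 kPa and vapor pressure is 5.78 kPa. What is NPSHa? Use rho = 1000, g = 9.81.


NPSHa = p_atm/(rho*g) - z_s - hf_s - p_vap/(rho*g).
p_atm/(rho*g) = 101.2*1000 / (1000*9.81) = 10.316 m.
p_vap/(rho*g) = 5.78*1000 / (1000*9.81) = 0.589 m.
NPSHa = 10.316 - 2.9 - 1.73 - 0.589
      = 5.1 m.

5.1


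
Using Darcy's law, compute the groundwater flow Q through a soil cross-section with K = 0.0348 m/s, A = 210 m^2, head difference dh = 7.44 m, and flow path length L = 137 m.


Darcy's law: Q = K * A * i, where i = dh/L.
Hydraulic gradient i = 7.44 / 137 = 0.054307.
Q = 0.0348 * 210 * 0.054307
  = 0.3969 m^3/s.

0.3969


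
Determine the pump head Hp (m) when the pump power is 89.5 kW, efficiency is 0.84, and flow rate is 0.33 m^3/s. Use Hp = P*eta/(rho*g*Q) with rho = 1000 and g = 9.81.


Pump head formula: Hp = P * eta / (rho * g * Q).
Numerator: P * eta = 89.5 * 1000 * 0.84 = 75180.0 W.
Denominator: rho * g * Q = 1000 * 9.81 * 0.33 = 3237.3.
Hp = 75180.0 / 3237.3 = 23.22 m.

23.22


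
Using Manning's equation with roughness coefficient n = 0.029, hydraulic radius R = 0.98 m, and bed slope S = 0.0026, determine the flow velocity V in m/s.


Manning's equation gives V = (1/n) * R^(2/3) * S^(1/2).
First, compute R^(2/3) = 0.98^(2/3) = 0.9866.
Next, S^(1/2) = 0.0026^(1/2) = 0.05099.
Then 1/n = 1/0.029 = 34.48.
V = 34.48 * 0.9866 * 0.05099 = 1.7348 m/s.

1.7348


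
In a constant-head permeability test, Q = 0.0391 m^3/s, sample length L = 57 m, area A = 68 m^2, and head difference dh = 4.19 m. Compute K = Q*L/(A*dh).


From K = Q*L / (A*dh):
Numerator: Q*L = 0.0391 * 57 = 2.2287.
Denominator: A*dh = 68 * 4.19 = 284.92.
K = 2.2287 / 284.92 = 0.007822 m/s.

0.007822


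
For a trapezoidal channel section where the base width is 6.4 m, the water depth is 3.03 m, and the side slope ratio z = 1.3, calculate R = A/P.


For a trapezoidal section with side slope z:
A = (b + z*y)*y = (6.4 + 1.3*3.03)*3.03 = 31.327 m^2.
P = b + 2*y*sqrt(1 + z^2) = 6.4 + 2*3.03*sqrt(1 + 1.3^2) = 16.339 m.
R = A/P = 31.327 / 16.339 = 1.9173 m.

1.9173


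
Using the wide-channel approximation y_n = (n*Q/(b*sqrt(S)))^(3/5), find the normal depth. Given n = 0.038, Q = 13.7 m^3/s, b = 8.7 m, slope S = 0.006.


We use the wide-channel approximation y_n = (n*Q/(b*sqrt(S)))^(3/5).
sqrt(S) = sqrt(0.006) = 0.07746.
Numerator: n*Q = 0.038 * 13.7 = 0.5206.
Denominator: b*sqrt(S) = 8.7 * 0.07746 = 0.673902.
arg = 0.7725.
y_n = 0.7725^(3/5) = 0.8565 m.

0.8565


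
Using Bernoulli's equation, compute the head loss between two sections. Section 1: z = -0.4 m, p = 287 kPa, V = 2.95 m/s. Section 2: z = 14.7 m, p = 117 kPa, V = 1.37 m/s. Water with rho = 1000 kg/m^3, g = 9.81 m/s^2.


Total head at each section: H = z + p/(rho*g) + V^2/(2g).
H1 = -0.4 + 287*1000/(1000*9.81) + 2.95^2/(2*9.81)
   = -0.4 + 29.256 + 0.4436
   = 29.299 m.
H2 = 14.7 + 117*1000/(1000*9.81) + 1.37^2/(2*9.81)
   = 14.7 + 11.927 + 0.0957
   = 26.722 m.
h_L = H1 - H2 = 29.299 - 26.722 = 2.577 m.

2.577


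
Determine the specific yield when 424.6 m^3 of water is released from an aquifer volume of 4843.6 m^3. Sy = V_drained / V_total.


Specific yield Sy = Volume drained / Total volume.
Sy = 424.6 / 4843.6
   = 0.0877.

0.0877


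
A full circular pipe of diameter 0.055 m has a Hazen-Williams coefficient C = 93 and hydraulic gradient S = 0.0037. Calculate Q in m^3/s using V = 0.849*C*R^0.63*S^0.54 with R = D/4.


For a full circular pipe, R = D/4 = 0.055/4 = 0.0138 m.
V = 0.849 * 93 * 0.0138^0.63 * 0.0037^0.54
  = 0.849 * 93 * 0.067163 * 0.048622
  = 0.2578 m/s.
Pipe area A = pi*D^2/4 = pi*0.055^2/4 = 0.0024 m^2.
Q = A * V = 0.0024 * 0.2578 = 0.0006 m^3/s.

0.0006


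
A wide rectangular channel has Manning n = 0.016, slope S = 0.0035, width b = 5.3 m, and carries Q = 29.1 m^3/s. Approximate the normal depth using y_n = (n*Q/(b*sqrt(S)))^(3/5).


We use the wide-channel approximation y_n = (n*Q/(b*sqrt(S)))^(3/5).
sqrt(S) = sqrt(0.0035) = 0.059161.
Numerator: n*Q = 0.016 * 29.1 = 0.4656.
Denominator: b*sqrt(S) = 5.3 * 0.059161 = 0.313553.
arg = 1.4849.
y_n = 1.4849^(3/5) = 1.2677 m.

1.2677


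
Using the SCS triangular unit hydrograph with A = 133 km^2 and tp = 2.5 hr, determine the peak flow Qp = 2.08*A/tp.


SCS formula: Qp = 2.08 * A / tp.
Qp = 2.08 * 133 / 2.5
   = 276.64 / 2.5
   = 110.66 m^3/s per cm.

110.66


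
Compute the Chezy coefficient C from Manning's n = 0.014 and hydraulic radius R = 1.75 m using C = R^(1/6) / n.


The Chezy coefficient relates to Manning's n through C = R^(1/6) / n.
R^(1/6) = 1.75^(1/6) = 1.097757.
C = 1.097757 / 0.014 = 78.41 m^(1/2)/s.

78.41


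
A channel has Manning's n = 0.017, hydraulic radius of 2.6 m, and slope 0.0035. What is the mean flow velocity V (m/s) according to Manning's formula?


Manning's equation gives V = (1/n) * R^(2/3) * S^(1/2).
First, compute R^(2/3) = 2.6^(2/3) = 1.8908.
Next, S^(1/2) = 0.0035^(1/2) = 0.059161.
Then 1/n = 1/0.017 = 58.82.
V = 58.82 * 1.8908 * 0.059161 = 6.5801 m/s.

6.5801


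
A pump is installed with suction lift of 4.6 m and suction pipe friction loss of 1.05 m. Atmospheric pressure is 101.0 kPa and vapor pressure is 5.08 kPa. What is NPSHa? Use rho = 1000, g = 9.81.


NPSHa = p_atm/(rho*g) - z_s - hf_s - p_vap/(rho*g).
p_atm/(rho*g) = 101.0*1000 / (1000*9.81) = 10.296 m.
p_vap/(rho*g) = 5.08*1000 / (1000*9.81) = 0.518 m.
NPSHa = 10.296 - 4.6 - 1.05 - 0.518
      = 4.13 m.

4.13


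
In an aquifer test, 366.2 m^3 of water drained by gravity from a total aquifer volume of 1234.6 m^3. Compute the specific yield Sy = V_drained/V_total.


Specific yield Sy = Volume drained / Total volume.
Sy = 366.2 / 1234.6
   = 0.2966.

0.2966


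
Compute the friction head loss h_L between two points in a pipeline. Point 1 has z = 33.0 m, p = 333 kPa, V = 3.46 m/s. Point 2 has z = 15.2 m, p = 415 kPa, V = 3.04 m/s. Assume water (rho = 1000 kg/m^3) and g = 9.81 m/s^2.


Total head at each section: H = z + p/(rho*g) + V^2/(2g).
H1 = 33.0 + 333*1000/(1000*9.81) + 3.46^2/(2*9.81)
   = 33.0 + 33.945 + 0.6102
   = 67.555 m.
H2 = 15.2 + 415*1000/(1000*9.81) + 3.04^2/(2*9.81)
   = 15.2 + 42.304 + 0.471
   = 57.975 m.
h_L = H1 - H2 = 67.555 - 57.975 = 9.58 m.

9.58


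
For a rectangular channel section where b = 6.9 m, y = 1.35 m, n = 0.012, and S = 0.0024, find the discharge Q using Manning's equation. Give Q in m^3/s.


For a rectangular channel, the cross-sectional area A = b * y = 6.9 * 1.35 = 9.32 m^2.
The wetted perimeter P = b + 2y = 6.9 + 2*1.35 = 9.6 m.
Hydraulic radius R = A/P = 9.32/9.6 = 0.9703 m.
Velocity V = (1/n)*R^(2/3)*S^(1/2) = (1/0.012)*0.9703^(2/3)*0.0024^(1/2) = 4.0013 m/s.
Discharge Q = A * V = 9.32 * 4.0013 = 37.272 m^3/s.

37.272


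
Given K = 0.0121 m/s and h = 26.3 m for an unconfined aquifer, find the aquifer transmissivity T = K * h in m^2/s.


Transmissivity is defined as T = K * h.
T = 0.0121 * 26.3
  = 0.3182 m^2/s.

0.3182


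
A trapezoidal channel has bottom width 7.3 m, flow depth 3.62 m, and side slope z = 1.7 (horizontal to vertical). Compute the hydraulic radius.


For a trapezoidal section with side slope z:
A = (b + z*y)*y = (7.3 + 1.7*3.62)*3.62 = 48.703 m^2.
P = b + 2*y*sqrt(1 + z^2) = 7.3 + 2*3.62*sqrt(1 + 1.7^2) = 21.58 m.
R = A/P = 48.703 / 21.58 = 2.2569 m.

2.2569


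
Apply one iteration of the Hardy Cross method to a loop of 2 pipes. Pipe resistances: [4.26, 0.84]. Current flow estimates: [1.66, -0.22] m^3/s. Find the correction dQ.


Numerator terms (r*Q*|Q|): 4.26*1.66*|1.66| = 11.7389; 0.84*-0.22*|-0.22| = -0.0407.
Sum of numerator = 11.6982.
Denominator terms (r*|Q|): 4.26*|1.66| = 7.0716; 0.84*|-0.22| = 0.1848.
2 * sum of denominator = 2 * 7.2564 = 14.5128.
dQ = -11.6982 / 14.5128 = -0.8061 m^3/s.

-0.8061


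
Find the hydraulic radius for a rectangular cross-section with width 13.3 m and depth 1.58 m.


For a rectangular section:
Flow area A = b * y = 13.3 * 1.58 = 21.01 m^2.
Wetted perimeter P = b + 2y = 13.3 + 2*1.58 = 16.46 m.
Hydraulic radius R = A/P = 21.01 / 16.46 = 1.2767 m.

1.2767


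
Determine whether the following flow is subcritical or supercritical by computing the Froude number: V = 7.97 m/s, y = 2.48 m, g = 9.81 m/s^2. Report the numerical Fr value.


The Froude number is defined as Fr = V / sqrt(g*y).
g*y = 9.81 * 2.48 = 24.3288.
sqrt(g*y) = sqrt(24.3288) = 4.9324.
Fr = 7.97 / 4.9324 = 1.6158.
Since Fr > 1, the flow is supercritical.

1.6158


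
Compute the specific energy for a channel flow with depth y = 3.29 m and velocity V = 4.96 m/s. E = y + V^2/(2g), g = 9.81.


Specific energy E = y + V^2/(2g).
Velocity head = V^2/(2g) = 4.96^2 / (2*9.81) = 24.6016 / 19.62 = 1.2539 m.
E = 3.29 + 1.2539 = 4.5439 m.

4.5439


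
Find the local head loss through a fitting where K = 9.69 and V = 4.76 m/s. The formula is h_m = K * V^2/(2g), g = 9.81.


Minor loss formula: h_m = K * V^2/(2g).
V^2 = 4.76^2 = 22.6576.
V^2/(2g) = 22.6576 / 19.62 = 1.1548 m.
h_m = 9.69 * 1.1548 = 11.1902 m.

11.1902


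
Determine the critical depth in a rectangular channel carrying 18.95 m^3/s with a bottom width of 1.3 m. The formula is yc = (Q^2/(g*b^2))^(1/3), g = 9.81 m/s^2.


Using yc = (Q^2 / (g * b^2))^(1/3):
Q^2 = 18.95^2 = 359.1.
g * b^2 = 9.81 * 1.3^2 = 9.81 * 1.69 = 16.58.
Q^2 / (g*b^2) = 359.1 / 16.58 = 21.6586.
yc = 21.6586^(1/3) = 2.7875 m.

2.7875


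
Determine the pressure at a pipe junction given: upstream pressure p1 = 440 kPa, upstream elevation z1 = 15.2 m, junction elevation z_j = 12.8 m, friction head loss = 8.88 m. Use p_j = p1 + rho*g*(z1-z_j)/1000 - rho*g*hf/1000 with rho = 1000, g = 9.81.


Junction pressure: p_j = p1 + rho*g*(z1 - z_j)/1000 - rho*g*hf/1000.
Elevation term = 1000*9.81*(15.2 - 12.8)/1000 = 23.544 kPa.
Friction term = 1000*9.81*8.88/1000 = 87.113 kPa.
p_j = 440 + 23.544 - 87.113 = 376.43 kPa.

376.43


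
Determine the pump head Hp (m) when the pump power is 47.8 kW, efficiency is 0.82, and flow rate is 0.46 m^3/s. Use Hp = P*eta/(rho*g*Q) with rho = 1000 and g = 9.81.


Pump head formula: Hp = P * eta / (rho * g * Q).
Numerator: P * eta = 47.8 * 1000 * 0.82 = 39196.0 W.
Denominator: rho * g * Q = 1000 * 9.81 * 0.46 = 4512.6.
Hp = 39196.0 / 4512.6 = 8.69 m.

8.69


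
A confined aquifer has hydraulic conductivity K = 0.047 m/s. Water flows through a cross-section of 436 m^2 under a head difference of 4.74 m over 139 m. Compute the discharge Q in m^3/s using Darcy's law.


Darcy's law: Q = K * A * i, where i = dh/L.
Hydraulic gradient i = 4.74 / 139 = 0.034101.
Q = 0.047 * 436 * 0.034101
  = 0.6988 m^3/s.

0.6988


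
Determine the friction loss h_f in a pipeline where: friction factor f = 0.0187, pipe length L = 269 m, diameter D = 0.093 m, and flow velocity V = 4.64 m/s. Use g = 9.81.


Darcy-Weisbach equation: h_f = f * (L/D) * V^2/(2g).
f * L/D = 0.0187 * 269/0.093 = 54.0892.
V^2/(2g) = 4.64^2 / (2*9.81) = 21.5296 / 19.62 = 1.0973 m.
h_f = 54.0892 * 1.0973 = 59.354 m.

59.354


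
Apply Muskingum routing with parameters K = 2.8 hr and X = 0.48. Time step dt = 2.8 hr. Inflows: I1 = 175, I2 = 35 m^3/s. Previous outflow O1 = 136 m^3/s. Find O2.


Muskingum coefficients:
denom = 2*K*(1-X) + dt = 2*2.8*(1-0.48) + 2.8 = 5.712.
C0 = (dt - 2*K*X)/denom = (2.8 - 2*2.8*0.48)/5.712 = 0.0196.
C1 = (dt + 2*K*X)/denom = (2.8 + 2*2.8*0.48)/5.712 = 0.9608.
C2 = (2*K*(1-X) - dt)/denom = 0.0196.
O2 = C0*I2 + C1*I1 + C2*O1
   = 0.0196*35 + 0.9608*175 + 0.0196*136
   = 171.49 m^3/s.

171.49


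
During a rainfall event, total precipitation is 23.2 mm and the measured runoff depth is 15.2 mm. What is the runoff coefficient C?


The runoff coefficient C = runoff depth / rainfall depth.
C = 15.2 / 23.2
  = 0.6552.

0.6552


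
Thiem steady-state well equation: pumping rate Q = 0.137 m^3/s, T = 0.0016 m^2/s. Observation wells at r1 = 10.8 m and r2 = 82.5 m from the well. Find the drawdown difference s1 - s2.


Thiem equation: s1 - s2 = Q/(2*pi*T) * ln(r2/r1).
ln(r2/r1) = ln(82.5/10.8) = 2.0333.
Q/(2*pi*T) = 0.137 / (2*pi*0.0016) = 0.137 / 0.0101 = 13.6276.
s1 - s2 = 13.6276 * 2.0333 = 27.7084 m.

27.7084


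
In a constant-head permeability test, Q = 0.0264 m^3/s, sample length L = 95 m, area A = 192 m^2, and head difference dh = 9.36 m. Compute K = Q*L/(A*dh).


From K = Q*L / (A*dh):
Numerator: Q*L = 0.0264 * 95 = 2.508.
Denominator: A*dh = 192 * 9.36 = 1797.12.
K = 2.508 / 1797.12 = 0.001396 m/s.

0.001396


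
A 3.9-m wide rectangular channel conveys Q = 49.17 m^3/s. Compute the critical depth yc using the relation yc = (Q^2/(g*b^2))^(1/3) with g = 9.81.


Using yc = (Q^2 / (g * b^2))^(1/3):
Q^2 = 49.17^2 = 2417.69.
g * b^2 = 9.81 * 3.9^2 = 9.81 * 15.21 = 149.21.
Q^2 / (g*b^2) = 2417.69 / 149.21 = 16.2033.
yc = 16.2033^(1/3) = 2.5305 m.

2.5305


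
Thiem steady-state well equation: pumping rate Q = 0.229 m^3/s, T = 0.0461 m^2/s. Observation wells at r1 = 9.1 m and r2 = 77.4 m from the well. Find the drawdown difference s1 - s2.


Thiem equation: s1 - s2 = Q/(2*pi*T) * ln(r2/r1).
ln(r2/r1) = ln(77.4/9.1) = 2.1407.
Q/(2*pi*T) = 0.229 / (2*pi*0.0461) = 0.229 / 0.2897 = 0.7906.
s1 - s2 = 0.7906 * 2.1407 = 1.6924 m.

1.6924


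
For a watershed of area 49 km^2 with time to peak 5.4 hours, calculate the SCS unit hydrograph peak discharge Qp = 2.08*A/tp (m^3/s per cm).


SCS formula: Qp = 2.08 * A / tp.
Qp = 2.08 * 49 / 5.4
   = 101.92 / 5.4
   = 18.87 m^3/s per cm.

18.87


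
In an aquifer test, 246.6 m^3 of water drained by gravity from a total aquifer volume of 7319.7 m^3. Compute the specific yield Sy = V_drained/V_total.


Specific yield Sy = Volume drained / Total volume.
Sy = 246.6 / 7319.7
   = 0.0337.

0.0337


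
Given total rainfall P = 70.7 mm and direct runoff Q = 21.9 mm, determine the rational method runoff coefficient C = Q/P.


The runoff coefficient C = runoff depth / rainfall depth.
C = 21.9 / 70.7
  = 0.3098.

0.3098


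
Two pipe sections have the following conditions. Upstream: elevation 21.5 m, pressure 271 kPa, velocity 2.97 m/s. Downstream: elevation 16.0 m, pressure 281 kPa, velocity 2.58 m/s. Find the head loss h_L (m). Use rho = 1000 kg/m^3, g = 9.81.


Total head at each section: H = z + p/(rho*g) + V^2/(2g).
H1 = 21.5 + 271*1000/(1000*9.81) + 2.97^2/(2*9.81)
   = 21.5 + 27.625 + 0.4496
   = 49.574 m.
H2 = 16.0 + 281*1000/(1000*9.81) + 2.58^2/(2*9.81)
   = 16.0 + 28.644 + 0.3393
   = 44.984 m.
h_L = H1 - H2 = 49.574 - 44.984 = 4.591 m.

4.591


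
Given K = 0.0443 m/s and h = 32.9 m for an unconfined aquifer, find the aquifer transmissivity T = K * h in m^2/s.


Transmissivity is defined as T = K * h.
T = 0.0443 * 32.9
  = 1.4575 m^2/s.

1.4575


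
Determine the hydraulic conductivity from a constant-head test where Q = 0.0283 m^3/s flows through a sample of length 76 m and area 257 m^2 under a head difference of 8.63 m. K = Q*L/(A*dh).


From K = Q*L / (A*dh):
Numerator: Q*L = 0.0283 * 76 = 2.1508.
Denominator: A*dh = 257 * 8.63 = 2217.91.
K = 2.1508 / 2217.91 = 0.00097 m/s.

0.00097


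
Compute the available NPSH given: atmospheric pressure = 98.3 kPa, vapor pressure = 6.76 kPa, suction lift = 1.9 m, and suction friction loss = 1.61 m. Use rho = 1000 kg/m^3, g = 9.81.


NPSHa = p_atm/(rho*g) - z_s - hf_s - p_vap/(rho*g).
p_atm/(rho*g) = 98.3*1000 / (1000*9.81) = 10.02 m.
p_vap/(rho*g) = 6.76*1000 / (1000*9.81) = 0.689 m.
NPSHa = 10.02 - 1.9 - 1.61 - 0.689
      = 5.82 m.

5.82


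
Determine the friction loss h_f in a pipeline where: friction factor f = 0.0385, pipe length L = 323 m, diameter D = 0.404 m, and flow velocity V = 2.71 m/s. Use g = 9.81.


Darcy-Weisbach equation: h_f = f * (L/D) * V^2/(2g).
f * L/D = 0.0385 * 323/0.404 = 30.7809.
V^2/(2g) = 2.71^2 / (2*9.81) = 7.3441 / 19.62 = 0.3743 m.
h_f = 30.7809 * 0.3743 = 11.522 m.

11.522


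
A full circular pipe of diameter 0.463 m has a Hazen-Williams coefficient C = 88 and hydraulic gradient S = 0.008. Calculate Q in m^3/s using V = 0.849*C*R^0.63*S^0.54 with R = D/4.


For a full circular pipe, R = D/4 = 0.463/4 = 0.1158 m.
V = 0.849 * 88 * 0.1158^0.63 * 0.008^0.54
  = 0.849 * 88 * 0.25705 * 0.073734
  = 1.416 m/s.
Pipe area A = pi*D^2/4 = pi*0.463^2/4 = 0.1684 m^2.
Q = A * V = 0.1684 * 1.416 = 0.2384 m^3/s.

0.2384


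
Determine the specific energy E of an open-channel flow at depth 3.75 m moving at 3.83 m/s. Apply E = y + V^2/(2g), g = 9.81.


Specific energy E = y + V^2/(2g).
Velocity head = V^2/(2g) = 3.83^2 / (2*9.81) = 14.6689 / 19.62 = 0.7477 m.
E = 3.75 + 0.7477 = 4.4977 m.

4.4977


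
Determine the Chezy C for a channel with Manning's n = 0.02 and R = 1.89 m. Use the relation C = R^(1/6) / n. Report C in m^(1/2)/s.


The Chezy coefficient relates to Manning's n through C = R^(1/6) / n.
R^(1/6) = 1.89^(1/6) = 1.111929.
C = 1.111929 / 0.02 = 55.6 m^(1/2)/s.

55.6


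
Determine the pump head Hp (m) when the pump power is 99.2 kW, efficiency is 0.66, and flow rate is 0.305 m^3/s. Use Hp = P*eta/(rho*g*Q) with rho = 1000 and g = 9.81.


Pump head formula: Hp = P * eta / (rho * g * Q).
Numerator: P * eta = 99.2 * 1000 * 0.66 = 65472.0 W.
Denominator: rho * g * Q = 1000 * 9.81 * 0.305 = 2992.05.
Hp = 65472.0 / 2992.05 = 21.88 m.

21.88


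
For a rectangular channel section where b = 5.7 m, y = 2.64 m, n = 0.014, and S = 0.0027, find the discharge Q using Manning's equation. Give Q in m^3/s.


For a rectangular channel, the cross-sectional area A = b * y = 5.7 * 2.64 = 15.05 m^2.
The wetted perimeter P = b + 2y = 5.7 + 2*2.64 = 10.98 m.
Hydraulic radius R = A/P = 15.05/10.98 = 1.3705 m.
Velocity V = (1/n)*R^(2/3)*S^(1/2) = (1/0.014)*1.3705^(2/3)*0.0027^(1/2) = 4.5794 m/s.
Discharge Q = A * V = 15.05 * 4.5794 = 68.91 m^3/s.

68.91


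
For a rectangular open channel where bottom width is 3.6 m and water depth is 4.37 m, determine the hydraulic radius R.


For a rectangular section:
Flow area A = b * y = 3.6 * 4.37 = 15.73 m^2.
Wetted perimeter P = b + 2y = 3.6 + 2*4.37 = 12.34 m.
Hydraulic radius R = A/P = 15.73 / 12.34 = 1.2749 m.

1.2749


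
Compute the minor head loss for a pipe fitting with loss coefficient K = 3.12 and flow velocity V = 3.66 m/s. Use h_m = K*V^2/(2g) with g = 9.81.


Minor loss formula: h_m = K * V^2/(2g).
V^2 = 3.66^2 = 13.3956.
V^2/(2g) = 13.3956 / 19.62 = 0.6828 m.
h_m = 3.12 * 0.6828 = 2.1302 m.

2.1302


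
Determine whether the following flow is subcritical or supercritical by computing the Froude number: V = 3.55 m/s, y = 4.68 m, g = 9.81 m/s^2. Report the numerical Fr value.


The Froude number is defined as Fr = V / sqrt(g*y).
g*y = 9.81 * 4.68 = 45.9108.
sqrt(g*y) = sqrt(45.9108) = 6.7758.
Fr = 3.55 / 6.7758 = 0.5239.
Since Fr < 1, the flow is subcritical.

0.5239


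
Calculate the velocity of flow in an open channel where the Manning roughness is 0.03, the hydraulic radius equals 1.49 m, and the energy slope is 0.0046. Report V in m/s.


Manning's equation gives V = (1/n) * R^(2/3) * S^(1/2).
First, compute R^(2/3) = 1.49^(2/3) = 1.3045.
Next, S^(1/2) = 0.0046^(1/2) = 0.067823.
Then 1/n = 1/0.03 = 33.33.
V = 33.33 * 1.3045 * 0.067823 = 2.9493 m/s.

2.9493


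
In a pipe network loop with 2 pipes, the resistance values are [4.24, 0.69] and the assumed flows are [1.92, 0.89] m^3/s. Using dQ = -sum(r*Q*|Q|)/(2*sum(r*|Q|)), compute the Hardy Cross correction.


Numerator terms (r*Q*|Q|): 4.24*1.92*|1.92| = 15.6303; 0.69*0.89*|0.89| = 0.5465.
Sum of numerator = 16.1769.
Denominator terms (r*|Q|): 4.24*|1.92| = 8.1408; 0.69*|0.89| = 0.6141.
2 * sum of denominator = 2 * 8.7549 = 17.5098.
dQ = -16.1769 / 17.5098 = -0.9239 m^3/s.

-0.9239


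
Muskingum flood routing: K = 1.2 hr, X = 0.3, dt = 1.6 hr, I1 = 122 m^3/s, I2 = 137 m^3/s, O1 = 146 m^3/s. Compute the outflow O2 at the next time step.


Muskingum coefficients:
denom = 2*K*(1-X) + dt = 2*1.2*(1-0.3) + 1.6 = 3.28.
C0 = (dt - 2*K*X)/denom = (1.6 - 2*1.2*0.3)/3.28 = 0.2683.
C1 = (dt + 2*K*X)/denom = (1.6 + 2*1.2*0.3)/3.28 = 0.7073.
C2 = (2*K*(1-X) - dt)/denom = 0.0244.
O2 = C0*I2 + C1*I1 + C2*O1
   = 0.2683*137 + 0.7073*122 + 0.0244*146
   = 126.61 m^3/s.

126.61


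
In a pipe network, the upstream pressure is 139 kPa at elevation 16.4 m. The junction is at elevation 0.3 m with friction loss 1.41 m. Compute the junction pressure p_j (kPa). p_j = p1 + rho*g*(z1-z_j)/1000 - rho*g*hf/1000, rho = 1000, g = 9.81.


Junction pressure: p_j = p1 + rho*g*(z1 - z_j)/1000 - rho*g*hf/1000.
Elevation term = 1000*9.81*(16.4 - 0.3)/1000 = 157.941 kPa.
Friction term = 1000*9.81*1.41/1000 = 13.832 kPa.
p_j = 139 + 157.941 - 13.832 = 283.11 kPa.

283.11


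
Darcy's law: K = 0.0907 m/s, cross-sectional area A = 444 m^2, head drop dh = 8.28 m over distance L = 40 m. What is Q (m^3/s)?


Darcy's law: Q = K * A * i, where i = dh/L.
Hydraulic gradient i = 8.28 / 40 = 0.207.
Q = 0.0907 * 444 * 0.207
  = 8.3361 m^3/s.

8.3361


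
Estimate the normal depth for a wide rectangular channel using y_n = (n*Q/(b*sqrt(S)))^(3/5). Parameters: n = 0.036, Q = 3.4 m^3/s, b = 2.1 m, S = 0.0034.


We use the wide-channel approximation y_n = (n*Q/(b*sqrt(S)))^(3/5).
sqrt(S) = sqrt(0.0034) = 0.05831.
Numerator: n*Q = 0.036 * 3.4 = 0.1224.
Denominator: b*sqrt(S) = 2.1 * 0.05831 = 0.122451.
arg = 0.9996.
y_n = 0.9996^(3/5) = 0.9998 m.

0.9998


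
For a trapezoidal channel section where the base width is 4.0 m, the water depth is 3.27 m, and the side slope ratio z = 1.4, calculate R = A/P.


For a trapezoidal section with side slope z:
A = (b + z*y)*y = (4.0 + 1.4*3.27)*3.27 = 28.05 m^2.
P = b + 2*y*sqrt(1 + z^2) = 4.0 + 2*3.27*sqrt(1 + 1.4^2) = 15.252 m.
R = A/P = 28.05 / 15.252 = 1.8391 m.

1.8391


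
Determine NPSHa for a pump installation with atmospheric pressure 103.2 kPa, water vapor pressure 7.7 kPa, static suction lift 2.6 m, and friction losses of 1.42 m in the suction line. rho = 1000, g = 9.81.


NPSHa = p_atm/(rho*g) - z_s - hf_s - p_vap/(rho*g).
p_atm/(rho*g) = 103.2*1000 / (1000*9.81) = 10.52 m.
p_vap/(rho*g) = 7.7*1000 / (1000*9.81) = 0.785 m.
NPSHa = 10.52 - 2.6 - 1.42 - 0.785
      = 5.71 m.

5.71


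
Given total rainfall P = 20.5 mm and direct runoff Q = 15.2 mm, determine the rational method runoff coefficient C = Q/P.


The runoff coefficient C = runoff depth / rainfall depth.
C = 15.2 / 20.5
  = 0.7415.

0.7415


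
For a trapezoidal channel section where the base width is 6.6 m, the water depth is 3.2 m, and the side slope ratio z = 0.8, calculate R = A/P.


For a trapezoidal section with side slope z:
A = (b + z*y)*y = (6.6 + 0.8*3.2)*3.2 = 29.312 m^2.
P = b + 2*y*sqrt(1 + z^2) = 6.6 + 2*3.2*sqrt(1 + 0.8^2) = 14.796 m.
R = A/P = 29.312 / 14.796 = 1.9811 m.

1.9811


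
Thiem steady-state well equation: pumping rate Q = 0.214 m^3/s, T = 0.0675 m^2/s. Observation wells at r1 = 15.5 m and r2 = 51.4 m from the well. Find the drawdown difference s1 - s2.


Thiem equation: s1 - s2 = Q/(2*pi*T) * ln(r2/r1).
ln(r2/r1) = ln(51.4/15.5) = 1.1988.
Q/(2*pi*T) = 0.214 / (2*pi*0.0675) = 0.214 / 0.4241 = 0.5046.
s1 - s2 = 0.5046 * 1.1988 = 0.6049 m.

0.6049


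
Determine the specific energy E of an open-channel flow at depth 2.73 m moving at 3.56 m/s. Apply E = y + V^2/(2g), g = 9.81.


Specific energy E = y + V^2/(2g).
Velocity head = V^2/(2g) = 3.56^2 / (2*9.81) = 12.6736 / 19.62 = 0.646 m.
E = 2.73 + 0.646 = 3.376 m.

3.376


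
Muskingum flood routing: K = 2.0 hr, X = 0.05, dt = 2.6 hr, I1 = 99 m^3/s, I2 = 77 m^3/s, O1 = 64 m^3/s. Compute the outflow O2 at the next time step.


Muskingum coefficients:
denom = 2*K*(1-X) + dt = 2*2.0*(1-0.05) + 2.6 = 6.4.
C0 = (dt - 2*K*X)/denom = (2.6 - 2*2.0*0.05)/6.4 = 0.375.
C1 = (dt + 2*K*X)/denom = (2.6 + 2*2.0*0.05)/6.4 = 0.4375.
C2 = (2*K*(1-X) - dt)/denom = 0.1875.
O2 = C0*I2 + C1*I1 + C2*O1
   = 0.375*77 + 0.4375*99 + 0.1875*64
   = 84.19 m^3/s.

84.19


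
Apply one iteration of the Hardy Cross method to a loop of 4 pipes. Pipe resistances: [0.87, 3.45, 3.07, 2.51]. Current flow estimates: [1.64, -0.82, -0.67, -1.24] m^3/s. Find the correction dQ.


Numerator terms (r*Q*|Q|): 0.87*1.64*|1.64| = 2.34; 3.45*-0.82*|-0.82| = -2.3198; 3.07*-0.67*|-0.67| = -1.3781; 2.51*-1.24*|-1.24| = -3.8594.
Sum of numerator = -5.2173.
Denominator terms (r*|Q|): 0.87*|1.64| = 1.4268; 3.45*|-0.82| = 2.829; 3.07*|-0.67| = 2.0569; 2.51*|-1.24| = 3.1124.
2 * sum of denominator = 2 * 9.4251 = 18.8502.
dQ = --5.2173 / 18.8502 = 0.2768 m^3/s.

0.2768


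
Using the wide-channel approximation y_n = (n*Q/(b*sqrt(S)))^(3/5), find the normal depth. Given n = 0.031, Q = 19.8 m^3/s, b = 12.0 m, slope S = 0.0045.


We use the wide-channel approximation y_n = (n*Q/(b*sqrt(S)))^(3/5).
sqrt(S) = sqrt(0.0045) = 0.067082.
Numerator: n*Q = 0.031 * 19.8 = 0.6138.
Denominator: b*sqrt(S) = 12.0 * 0.067082 = 0.804984.
arg = 0.7625.
y_n = 0.7625^(3/5) = 0.8499 m.

0.8499


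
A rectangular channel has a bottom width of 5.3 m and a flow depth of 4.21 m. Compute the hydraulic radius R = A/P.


For a rectangular section:
Flow area A = b * y = 5.3 * 4.21 = 22.31 m^2.
Wetted perimeter P = b + 2y = 5.3 + 2*4.21 = 13.72 m.
Hydraulic radius R = A/P = 22.31 / 13.72 = 1.6263 m.

1.6263


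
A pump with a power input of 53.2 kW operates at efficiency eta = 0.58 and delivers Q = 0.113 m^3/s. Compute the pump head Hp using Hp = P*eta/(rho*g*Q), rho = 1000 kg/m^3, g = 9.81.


Pump head formula: Hp = P * eta / (rho * g * Q).
Numerator: P * eta = 53.2 * 1000 * 0.58 = 30856.0 W.
Denominator: rho * g * Q = 1000 * 9.81 * 0.113 = 1108.53.
Hp = 30856.0 / 1108.53 = 27.84 m.

27.84


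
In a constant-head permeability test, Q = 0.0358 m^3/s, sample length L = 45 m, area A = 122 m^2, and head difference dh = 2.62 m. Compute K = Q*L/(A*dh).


From K = Q*L / (A*dh):
Numerator: Q*L = 0.0358 * 45 = 1.611.
Denominator: A*dh = 122 * 2.62 = 319.64.
K = 1.611 / 319.64 = 0.00504 m/s.

0.00504


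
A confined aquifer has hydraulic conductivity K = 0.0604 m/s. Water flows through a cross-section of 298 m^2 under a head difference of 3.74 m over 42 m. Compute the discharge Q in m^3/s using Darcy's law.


Darcy's law: Q = K * A * i, where i = dh/L.
Hydraulic gradient i = 3.74 / 42 = 0.089048.
Q = 0.0604 * 298 * 0.089048
  = 1.6028 m^3/s.

1.6028


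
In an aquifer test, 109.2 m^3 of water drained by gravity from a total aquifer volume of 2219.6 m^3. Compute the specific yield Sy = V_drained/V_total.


Specific yield Sy = Volume drained / Total volume.
Sy = 109.2 / 2219.6
   = 0.0492.

0.0492


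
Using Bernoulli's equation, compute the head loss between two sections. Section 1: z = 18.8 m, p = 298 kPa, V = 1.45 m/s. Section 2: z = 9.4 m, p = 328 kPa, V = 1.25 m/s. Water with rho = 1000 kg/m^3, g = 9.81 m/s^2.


Total head at each section: H = z + p/(rho*g) + V^2/(2g).
H1 = 18.8 + 298*1000/(1000*9.81) + 1.45^2/(2*9.81)
   = 18.8 + 30.377 + 0.1072
   = 49.284 m.
H2 = 9.4 + 328*1000/(1000*9.81) + 1.25^2/(2*9.81)
   = 9.4 + 33.435 + 0.0796
   = 42.915 m.
h_L = H1 - H2 = 49.284 - 42.915 = 6.369 m.

6.369


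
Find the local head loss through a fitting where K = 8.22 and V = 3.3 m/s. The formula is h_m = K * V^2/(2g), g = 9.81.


Minor loss formula: h_m = K * V^2/(2g).
V^2 = 3.3^2 = 10.89.
V^2/(2g) = 10.89 / 19.62 = 0.555 m.
h_m = 8.22 * 0.555 = 4.5625 m.

4.5625


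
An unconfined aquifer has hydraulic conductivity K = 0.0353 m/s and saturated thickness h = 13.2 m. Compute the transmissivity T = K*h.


Transmissivity is defined as T = K * h.
T = 0.0353 * 13.2
  = 0.466 m^2/s.

0.466


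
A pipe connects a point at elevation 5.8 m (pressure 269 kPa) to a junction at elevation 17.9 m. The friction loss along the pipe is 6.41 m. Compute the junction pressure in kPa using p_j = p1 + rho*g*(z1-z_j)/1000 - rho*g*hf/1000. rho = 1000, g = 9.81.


Junction pressure: p_j = p1 + rho*g*(z1 - z_j)/1000 - rho*g*hf/1000.
Elevation term = 1000*9.81*(5.8 - 17.9)/1000 = -118.701 kPa.
Friction term = 1000*9.81*6.41/1000 = 62.882 kPa.
p_j = 269 + -118.701 - 62.882 = 87.42 kPa.

87.42


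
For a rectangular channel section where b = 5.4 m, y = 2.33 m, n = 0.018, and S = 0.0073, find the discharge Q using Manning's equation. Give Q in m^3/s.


For a rectangular channel, the cross-sectional area A = b * y = 5.4 * 2.33 = 12.58 m^2.
The wetted perimeter P = b + 2y = 5.4 + 2*2.33 = 10.06 m.
Hydraulic radius R = A/P = 12.58/10.06 = 1.2507 m.
Velocity V = (1/n)*R^(2/3)*S^(1/2) = (1/0.018)*1.2507^(2/3)*0.0073^(1/2) = 5.5101 m/s.
Discharge Q = A * V = 12.58 * 5.5101 = 69.328 m^3/s.

69.328


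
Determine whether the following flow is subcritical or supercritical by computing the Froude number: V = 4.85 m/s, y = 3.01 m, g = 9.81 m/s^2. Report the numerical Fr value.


The Froude number is defined as Fr = V / sqrt(g*y).
g*y = 9.81 * 3.01 = 29.5281.
sqrt(g*y) = sqrt(29.5281) = 5.434.
Fr = 4.85 / 5.434 = 0.8925.
Since Fr < 1, the flow is subcritical.

0.8925


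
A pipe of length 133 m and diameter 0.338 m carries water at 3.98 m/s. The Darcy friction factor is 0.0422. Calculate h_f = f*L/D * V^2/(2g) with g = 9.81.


Darcy-Weisbach equation: h_f = f * (L/D) * V^2/(2g).
f * L/D = 0.0422 * 133/0.338 = 16.6053.
V^2/(2g) = 3.98^2 / (2*9.81) = 15.8404 / 19.62 = 0.8074 m.
h_f = 16.6053 * 0.8074 = 13.406 m.

13.406


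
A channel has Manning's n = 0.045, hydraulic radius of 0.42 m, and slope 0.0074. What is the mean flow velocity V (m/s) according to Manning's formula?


Manning's equation gives V = (1/n) * R^(2/3) * S^(1/2).
First, compute R^(2/3) = 0.42^(2/3) = 0.5608.
Next, S^(1/2) = 0.0074^(1/2) = 0.086023.
Then 1/n = 1/0.045 = 22.22.
V = 22.22 * 0.5608 * 0.086023 = 1.0721 m/s.

1.0721


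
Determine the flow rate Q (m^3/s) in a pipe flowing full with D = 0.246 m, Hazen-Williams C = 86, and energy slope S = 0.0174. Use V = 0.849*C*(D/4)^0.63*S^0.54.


For a full circular pipe, R = D/4 = 0.246/4 = 0.0615 m.
V = 0.849 * 86 * 0.0615^0.63 * 0.0174^0.54
  = 0.849 * 86 * 0.17258 * 0.112175
  = 1.4135 m/s.
Pipe area A = pi*D^2/4 = pi*0.246^2/4 = 0.0475 m^2.
Q = A * V = 0.0475 * 1.4135 = 0.0672 m^3/s.

0.0672


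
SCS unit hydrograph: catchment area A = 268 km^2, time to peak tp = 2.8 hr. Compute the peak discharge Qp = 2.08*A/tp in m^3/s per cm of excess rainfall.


SCS formula: Qp = 2.08 * A / tp.
Qp = 2.08 * 268 / 2.8
   = 557.44 / 2.8
   = 199.09 m^3/s per cm.

199.09


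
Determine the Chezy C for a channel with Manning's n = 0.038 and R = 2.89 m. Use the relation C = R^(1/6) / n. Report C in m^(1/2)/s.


The Chezy coefficient relates to Manning's n through C = R^(1/6) / n.
R^(1/6) = 2.89^(1/6) = 1.193483.
C = 1.193483 / 0.038 = 31.41 m^(1/2)/s.

31.41
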